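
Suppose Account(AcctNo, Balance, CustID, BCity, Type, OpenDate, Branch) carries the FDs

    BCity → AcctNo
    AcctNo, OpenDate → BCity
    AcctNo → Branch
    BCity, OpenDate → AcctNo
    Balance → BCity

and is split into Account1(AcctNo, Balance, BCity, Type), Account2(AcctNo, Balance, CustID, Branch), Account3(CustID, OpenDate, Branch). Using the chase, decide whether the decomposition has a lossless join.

Chase test. Columns are AcctNo, Balance, CustID, BCity, Type, OpenDate, Branch; row i has aⱼ where attribute j ∈ Accounti, else bᵢⱼ.
Initial tableau (one row per fragment):
  row 1: a1 a2 b13 a4 a5 b16 b17
  row 2: a1 a2 a3 b24 b25 b26 a7
  row 3: b31 b32 a3 b34 b35 a6 a7
Rows 1 and 2 agree on AcctNo; apply AcctNo→Branch and equate their Branch entries.
Rows 1 and 2 agree on Balance; apply Balance→BCity and equate their BCity entries.
No row becomes fully distinguished — the join is lossy.

No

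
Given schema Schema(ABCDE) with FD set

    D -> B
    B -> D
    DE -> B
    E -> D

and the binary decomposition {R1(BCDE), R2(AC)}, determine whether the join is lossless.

Common attributes: R1 ∩ R2 = {C}.
No dependency enlarges {C}, so (C)⁺ = {C}.
The closure contains neither all of R1 = {BCDE} nor all of R2 = {AC}, so the common attributes are not a superkey of either fragment. The join is lossy.

No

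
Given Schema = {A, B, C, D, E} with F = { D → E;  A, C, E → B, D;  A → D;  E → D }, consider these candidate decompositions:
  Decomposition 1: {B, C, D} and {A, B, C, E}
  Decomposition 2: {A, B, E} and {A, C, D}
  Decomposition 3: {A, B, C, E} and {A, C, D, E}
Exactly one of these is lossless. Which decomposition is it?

Decomposition 3

Decomposition 1: common = {B, C}, closure = {B, C} → lossy.
Decomposition 2: common = {A}, closure = {A, D, E} → lossy.
Decomposition 3: common = {A, C, E}, closure = {A, B, C, D, E} → lossless.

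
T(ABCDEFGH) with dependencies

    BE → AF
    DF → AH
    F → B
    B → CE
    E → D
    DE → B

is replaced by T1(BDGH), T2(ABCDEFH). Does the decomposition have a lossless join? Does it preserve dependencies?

lossless and dependency-preserving

Lossless test: (BDH)⁺ = {ABCDEFH}, which contains all of one fragment — lossless.
Dependency preservation: every FD's attributes lie within a single fragment, so each can be enforced locally — preserved.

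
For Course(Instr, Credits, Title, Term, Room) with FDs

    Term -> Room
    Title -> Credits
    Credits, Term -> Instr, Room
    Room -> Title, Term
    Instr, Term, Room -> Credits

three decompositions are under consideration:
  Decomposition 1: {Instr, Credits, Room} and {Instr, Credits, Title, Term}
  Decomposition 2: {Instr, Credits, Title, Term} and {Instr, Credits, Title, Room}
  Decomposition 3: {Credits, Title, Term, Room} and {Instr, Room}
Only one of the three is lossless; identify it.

Decomposition 3

Decomposition 1: common = {Instr, Credits}, closure = {Instr, Credits} → lossy.
Decomposition 2: common = {Instr, Credits, Title}, closure = {Instr, Credits, Title} → lossy.
Decomposition 3: common = {Room}, closure = {Instr, Credits, Title, Term, Room} → lossless.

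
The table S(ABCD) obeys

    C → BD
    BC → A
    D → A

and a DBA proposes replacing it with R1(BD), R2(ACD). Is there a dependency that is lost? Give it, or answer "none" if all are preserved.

C → BD

Check C → BD: no single fragment contains all of {BCD}, and the restricted closure of {C} across the fragments never reaches {BD}.
BC → A is preserved.
D → A is preserved.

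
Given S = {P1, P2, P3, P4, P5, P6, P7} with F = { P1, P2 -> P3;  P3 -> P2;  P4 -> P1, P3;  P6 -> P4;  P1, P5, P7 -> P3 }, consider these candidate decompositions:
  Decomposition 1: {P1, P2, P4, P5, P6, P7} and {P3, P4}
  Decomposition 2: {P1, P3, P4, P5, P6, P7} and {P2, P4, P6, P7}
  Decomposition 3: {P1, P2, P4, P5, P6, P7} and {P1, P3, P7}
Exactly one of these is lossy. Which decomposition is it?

Decomposition 3

Decomposition 1: common = {P4}, closure = {P1, P2, P3, P4} → lossless.
Decomposition 2: common = {P4, P6, P7}, closure = {P1, P2, P3, P4, P6, P7} → lossless.
Decomposition 3: common = {P1, P7}, closure = {P1, P7} → lossy.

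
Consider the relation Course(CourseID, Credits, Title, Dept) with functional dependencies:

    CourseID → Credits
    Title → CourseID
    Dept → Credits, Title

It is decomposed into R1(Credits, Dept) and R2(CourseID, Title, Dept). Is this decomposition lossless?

Common attributes: R1 ∩ R2 = {Dept}.
Closure of {Dept}: Dept → Credits, Title applies, adding Credits, Title; Title → CourseID applies, adding CourseID. So (Dept)⁺ = {CourseID, Credits, Title, Dept}.
This closure contains every attribute of R1, so R1 ∩ R2 → R1. The join is lossless.

Yes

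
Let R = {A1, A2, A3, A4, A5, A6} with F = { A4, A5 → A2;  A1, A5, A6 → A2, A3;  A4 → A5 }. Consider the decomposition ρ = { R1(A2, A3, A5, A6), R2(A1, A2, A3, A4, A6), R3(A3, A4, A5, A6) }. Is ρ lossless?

Chase test. Columns are A1, A2, A3, A4, A5, A6; row i has aⱼ where attribute j ∈ Ri, else bᵢⱼ.
Initial tableau (one row per fragment):
  row 1: b11 a2 a3 b14 a5 a6
  row 2: a1 a2 a3 a4 b25 a6
  row 3: b31 b32 a3 a4 a5 a6
Rows 2 and 3 agree on A4; apply A4→A5 and equate their A5 entries.
Rows 2 and 3 agree on A4, A5; apply A4, A5→A2 and equate their A2 entries.
Row 2 is now all distinguished symbols — the join is lossless.

Yes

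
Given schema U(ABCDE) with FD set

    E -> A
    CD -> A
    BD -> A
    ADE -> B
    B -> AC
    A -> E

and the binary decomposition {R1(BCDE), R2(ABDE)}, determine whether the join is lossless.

Yes

Common attributes: R1 ∩ R2 = {BDE}.
Closure of {BDE}: E → A applies, adding A; B → AC applies, adding C. So (BDE)⁺ = {ABCDE}.
This closure contains every attribute of R1, so R1 ∩ R2 → R1. The join is lossless.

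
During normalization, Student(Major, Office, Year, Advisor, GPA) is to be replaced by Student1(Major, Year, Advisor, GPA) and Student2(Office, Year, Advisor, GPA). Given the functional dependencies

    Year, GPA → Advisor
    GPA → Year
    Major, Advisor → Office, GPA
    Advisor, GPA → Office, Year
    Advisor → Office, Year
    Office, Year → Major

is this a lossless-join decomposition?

Yes

Common attributes: Student1 ∩ Student2 = {Year, Advisor, GPA}.
Closure of {Year, Advisor, GPA}: Advisor, GPA → Office, Year applies, adding Office; Office, Year → Major applies, adding Major. So (Year, Advisor, GPA)⁺ = {Major, Office, Year, Advisor, GPA}.
This closure contains every attribute of Student1, so Student1 ∩ Student2 → Student1. The join is lossless.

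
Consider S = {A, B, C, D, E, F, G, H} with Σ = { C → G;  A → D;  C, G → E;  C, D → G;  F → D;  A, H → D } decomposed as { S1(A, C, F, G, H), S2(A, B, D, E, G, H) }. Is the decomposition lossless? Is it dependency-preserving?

Lossless test: (A, G, H)⁺ = {A, D, G, H}, which is a superkey of neither fragment — lossy.
Dependency preservation: the restricted closure of {C, G} across the fragments never reaches {E}, so C, G → E cannot be enforced without a join — not preserved.

lossy and not dependency-preserving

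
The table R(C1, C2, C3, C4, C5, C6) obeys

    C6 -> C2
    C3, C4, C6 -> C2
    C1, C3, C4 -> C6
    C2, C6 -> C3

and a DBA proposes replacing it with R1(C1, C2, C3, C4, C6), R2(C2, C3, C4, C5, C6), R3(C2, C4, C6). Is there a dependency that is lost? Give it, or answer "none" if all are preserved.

none

C6 → C2 lies within R1.
C3, C4, C6 → C2 lies within R1.
C1, C3, C4 → C6 lies within R1.
C2, C6 → C3 lies within R1.
Every dependency is enforceable on the fragments, so the decomposition is dependency-preserving.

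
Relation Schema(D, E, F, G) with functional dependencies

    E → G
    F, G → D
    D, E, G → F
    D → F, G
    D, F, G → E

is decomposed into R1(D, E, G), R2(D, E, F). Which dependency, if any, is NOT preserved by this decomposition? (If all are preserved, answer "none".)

Check F, G → D: no single fragment contains all of {D, F, G}, and the restricted closure of {F, G} across the fragments never reaches {D}.
E → G is preserved.
D, E, G → F is preserved.
D → F, G is preserved.
D, F, G → E is preserved.

F, G → D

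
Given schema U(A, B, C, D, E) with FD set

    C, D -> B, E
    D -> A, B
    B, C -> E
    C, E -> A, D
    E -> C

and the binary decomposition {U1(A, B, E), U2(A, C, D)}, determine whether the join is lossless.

No

Common attributes: U1 ∩ U2 = {A}.
No dependency enlarges {A}, so (A)⁺ = {A}.
The closure contains neither all of U1 = {A, B, E} nor all of U2 = {A, C, D}, so the common attributes are not a superkey of either fragment. The join is lossy.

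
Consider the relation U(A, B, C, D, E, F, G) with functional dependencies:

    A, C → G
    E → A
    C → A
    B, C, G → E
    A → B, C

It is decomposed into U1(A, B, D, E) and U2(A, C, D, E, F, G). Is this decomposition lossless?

Common attributes: U1 ∩ U2 = {A, D, E}.
Closure of {A, D, E}: A → B, C applies, adding B, C; A, C → G applies, adding G. So (A, D, E)⁺ = {A, B, C, D, E, G}.
This closure contains every attribute of U1, so U1 ∩ U2 → U1. The join is lossless.

Yes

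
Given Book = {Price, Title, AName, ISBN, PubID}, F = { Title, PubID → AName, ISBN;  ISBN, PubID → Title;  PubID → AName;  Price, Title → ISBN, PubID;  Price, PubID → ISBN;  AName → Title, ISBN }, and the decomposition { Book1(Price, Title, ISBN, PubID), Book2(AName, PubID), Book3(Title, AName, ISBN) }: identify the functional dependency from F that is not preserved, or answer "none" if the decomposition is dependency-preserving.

Title, PubID → AName, ISBN: restricted closure across fragments reaches AName, ISBN.
ISBN, PubID → Title lies within Book1.
PubID → AName lies within Book2.
Price, Title → ISBN, PubID lies within Book1.
Price, PubID → ISBN lies within Book1.
AName → Title, ISBN lies within Book3.
Every dependency is enforceable on the fragments, so the decomposition is dependency-preserving.

none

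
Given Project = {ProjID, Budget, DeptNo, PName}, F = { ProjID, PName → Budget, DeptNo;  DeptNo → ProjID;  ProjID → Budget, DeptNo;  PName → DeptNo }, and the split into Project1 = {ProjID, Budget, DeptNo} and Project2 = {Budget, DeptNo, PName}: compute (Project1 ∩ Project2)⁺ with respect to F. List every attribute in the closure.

ProjID, Budget, DeptNo

Project1 ∩ Project2 = {Budget, DeptNo}.
DeptNo → ProjID applies, adding ProjID
Closure: {ProjID, Budget, DeptNo}.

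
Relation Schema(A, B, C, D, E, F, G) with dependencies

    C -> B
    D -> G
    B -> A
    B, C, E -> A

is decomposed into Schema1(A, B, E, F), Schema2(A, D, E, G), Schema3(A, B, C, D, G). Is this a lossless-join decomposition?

Chase test. Columns are A, B, C, D, E, F, G; row i has aⱼ where attribute j ∈ Schemai, else bᵢⱼ.
Initial tableau (one row per fragment):
  row 1: a1 a2 b13 b14 a5 a6 b17
  row 2: a1 b22 b23 a4 a5 b26 a7
  row 3: a1 a2 a3 a4 b35 b36 a7
No row becomes fully distinguished — the join is lossy.

No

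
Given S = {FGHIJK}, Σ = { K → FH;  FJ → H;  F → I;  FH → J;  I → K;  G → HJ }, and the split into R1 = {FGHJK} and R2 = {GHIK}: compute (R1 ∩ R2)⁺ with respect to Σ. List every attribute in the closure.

FGHIJK

R1 ∩ R2 = {GHK}.
K → FH applies, adding F
F → I applies, adding I
FH → J applies, adding J
Closure: {FGHIJK}.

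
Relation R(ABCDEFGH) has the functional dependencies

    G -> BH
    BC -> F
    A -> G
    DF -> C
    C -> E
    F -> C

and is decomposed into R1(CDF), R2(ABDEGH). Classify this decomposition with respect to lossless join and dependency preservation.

Lossless test: (D)⁺ = {D}, which is a superkey of neither fragment — lossy.
Dependency preservation: the restricted closure of {BC} across the fragments never reaches {F}, so BC → F cannot be enforced without a join — not preserved.

lossy and not dependency-preserving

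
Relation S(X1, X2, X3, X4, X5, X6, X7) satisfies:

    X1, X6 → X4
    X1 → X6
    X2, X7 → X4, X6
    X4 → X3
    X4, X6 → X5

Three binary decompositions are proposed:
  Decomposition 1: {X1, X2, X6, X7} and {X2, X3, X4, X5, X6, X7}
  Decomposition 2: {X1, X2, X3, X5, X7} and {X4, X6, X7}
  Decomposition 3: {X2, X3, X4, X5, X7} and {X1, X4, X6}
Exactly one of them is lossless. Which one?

Decomposition 1: common = {X2, X6, X7}, closure = {X2, X3, X4, X5, X6, X7} → lossless.
Decomposition 2: common = {X7}, closure = {X7} → lossy.
Decomposition 3: common = {X4}, closure = {X3, X4} → lossy.

Decomposition 1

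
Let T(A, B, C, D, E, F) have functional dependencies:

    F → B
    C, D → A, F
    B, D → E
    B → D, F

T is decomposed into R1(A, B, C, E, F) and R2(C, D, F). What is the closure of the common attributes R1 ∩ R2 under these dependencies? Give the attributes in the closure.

A, B, C, D, E, F

R1 ∩ R2 = {C, F}.
F → B applies, adding B
B → D, F applies, adding D
C, D → A, F applies, adding A
B, D → E applies, adding E
Closure: {A, B, C, D, E, F}.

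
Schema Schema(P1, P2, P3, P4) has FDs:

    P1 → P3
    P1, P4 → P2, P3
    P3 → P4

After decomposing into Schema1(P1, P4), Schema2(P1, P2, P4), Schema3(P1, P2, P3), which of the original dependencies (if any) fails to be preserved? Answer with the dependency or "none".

Check P3 → P4: no single fragment contains all of {P3, P4}, and the restricted closure of {P3} across the fragments never reaches {P4}.
P1 → P3 is preserved.
P1, P4 → P2, P3 is preserved.

P3 → P4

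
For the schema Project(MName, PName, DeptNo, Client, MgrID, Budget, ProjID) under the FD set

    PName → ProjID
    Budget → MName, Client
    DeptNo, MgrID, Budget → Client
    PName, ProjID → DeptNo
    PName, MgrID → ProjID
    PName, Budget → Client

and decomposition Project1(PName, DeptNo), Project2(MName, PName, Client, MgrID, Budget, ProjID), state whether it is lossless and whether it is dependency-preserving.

lossless and dependency-preserving

Lossless test: (PName)⁺ = {PName, DeptNo, ProjID}, which contains all of one fragment — lossless.
Dependency preservation: DeptNo, MgrID, Budget → Client; PName, ProjID → DeptNo are not contained in any single fragment, but the restricted closure of each left-hand side across the fragments still reaches the right-hand side; the remaining FDs each lie inside some fragment. All dependencies are preserved.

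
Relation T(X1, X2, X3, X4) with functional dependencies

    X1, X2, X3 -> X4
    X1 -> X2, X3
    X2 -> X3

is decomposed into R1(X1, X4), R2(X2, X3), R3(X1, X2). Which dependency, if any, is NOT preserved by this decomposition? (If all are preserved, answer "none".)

none

X1, X2, X3 → X4: restricted closure across fragments reaches X4.
X1 → X2, X3: restricted closure across fragments reaches X2, X3.
X2 → X3 lies within R2.
Every dependency is enforceable on the fragments, so the decomposition is dependency-preserving.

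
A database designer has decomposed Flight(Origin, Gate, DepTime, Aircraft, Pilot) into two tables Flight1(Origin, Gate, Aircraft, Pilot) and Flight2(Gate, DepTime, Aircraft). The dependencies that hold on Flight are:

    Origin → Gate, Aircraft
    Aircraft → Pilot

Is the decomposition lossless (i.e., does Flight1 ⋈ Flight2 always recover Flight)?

No

Common attributes: Flight1 ∩ Flight2 = {Gate, Aircraft}.
Closure of {Gate, Aircraft}: Aircraft → Pilot applies, adding Pilot. So (Gate, Aircraft)⁺ = {Gate, Aircraft, Pilot}.
The closure contains neither all of Flight1 = {Origin, Gate, Aircraft, Pilot} nor all of Flight2 = {Gate, DepTime, Aircraft}, so the common attributes are not a superkey of either fragment. The join is lossy.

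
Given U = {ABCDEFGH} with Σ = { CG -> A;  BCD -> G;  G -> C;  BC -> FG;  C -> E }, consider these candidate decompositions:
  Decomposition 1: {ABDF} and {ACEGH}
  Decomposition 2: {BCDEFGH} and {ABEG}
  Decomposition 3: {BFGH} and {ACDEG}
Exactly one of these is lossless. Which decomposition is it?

Decomposition 1: common = {A}, closure = {A} → lossy.
Decomposition 2: common = {BEG}, closure = {ABCEFG} → lossless.
Decomposition 3: common = {G}, closure = {ACEG} → lossy.

Decomposition 2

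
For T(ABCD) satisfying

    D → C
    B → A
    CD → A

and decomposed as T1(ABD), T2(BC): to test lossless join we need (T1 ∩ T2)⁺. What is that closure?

AB

T1 ∩ T2 = {B}.
B → A applies, adding A
Closure: {AB}.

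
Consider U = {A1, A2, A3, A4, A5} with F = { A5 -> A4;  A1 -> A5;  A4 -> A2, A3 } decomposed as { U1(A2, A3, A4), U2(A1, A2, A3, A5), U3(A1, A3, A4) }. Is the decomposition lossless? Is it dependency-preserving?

lossless but not dependency-preserving

Lossless test (chase): Rows 2 and 3 agree on A1; apply A1→A5 and equate their A5 entries. Rows 1 and 3 agree on A4; apply A4→A2, A3 and equate their A2, A3 entries. Rows 2 and 3 agree on A5; apply A5→A4 and equate their A4 entries. Row 2 is now all distinguished symbols — the join is lossless.
Dependency preservation: the restricted closure of {A5} across the fragments never reaches {A4}, so A5 → A4 cannot be enforced without a join — not preserved.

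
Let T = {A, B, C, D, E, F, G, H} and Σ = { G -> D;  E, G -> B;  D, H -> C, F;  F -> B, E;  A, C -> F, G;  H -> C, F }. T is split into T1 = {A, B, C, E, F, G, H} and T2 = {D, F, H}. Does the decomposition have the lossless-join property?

No

Common attributes: T1 ∩ T2 = {F, H}.
Closure of {F, H}: F → B, E applies, adding B, E; H → C, F applies, adding C. So (F, H)⁺ = {B, C, E, F, H}.
The closure contains neither all of T1 = {A, B, C, E, F, G, H} nor all of T2 = {D, F, H}, so the common attributes are not a superkey of either fragment. The join is lossy.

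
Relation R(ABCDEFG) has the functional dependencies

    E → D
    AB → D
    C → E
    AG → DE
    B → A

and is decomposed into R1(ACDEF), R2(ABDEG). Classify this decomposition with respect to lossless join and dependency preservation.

lossy but dependency-preserving

Lossless test: (ADE)⁺ = {ADE}, which is a superkey of neither fragment — lossy.
Dependency preservation: every FD's attributes lie within a single fragment, so each can be enforced locally — preserved.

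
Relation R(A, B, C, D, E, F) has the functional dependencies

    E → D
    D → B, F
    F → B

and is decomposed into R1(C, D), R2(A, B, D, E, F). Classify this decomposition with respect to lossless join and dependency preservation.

lossy but dependency-preserving

Lossless test: (D)⁺ = {B, D, F}, which is a superkey of neither fragment — lossy.
Dependency preservation: every FD's attributes lie within a single fragment, so each can be enforced locally — preserved.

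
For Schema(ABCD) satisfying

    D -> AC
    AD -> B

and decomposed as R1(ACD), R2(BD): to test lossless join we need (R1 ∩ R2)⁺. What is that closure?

R1 ∩ R2 = {D}.
D → AC applies, adding AC
AD → B applies, adding B
Closure: {ABCD}.

ABCD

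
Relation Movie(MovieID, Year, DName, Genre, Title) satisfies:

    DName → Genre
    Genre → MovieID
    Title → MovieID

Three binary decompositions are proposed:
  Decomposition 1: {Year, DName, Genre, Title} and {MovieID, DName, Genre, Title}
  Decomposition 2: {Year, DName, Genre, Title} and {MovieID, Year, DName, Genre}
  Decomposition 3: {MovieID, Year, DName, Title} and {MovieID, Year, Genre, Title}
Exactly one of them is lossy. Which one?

Decomposition 1: common = {DName, Genre, Title}, closure = {MovieID, DName, Genre, Title} → lossless.
Decomposition 2: common = {Year, DName, Genre}, closure = {MovieID, Year, DName, Genre} → lossless.
Decomposition 3: common = {MovieID, Year, Title}, closure = {MovieID, Year, Title} → lossy.

Decomposition 3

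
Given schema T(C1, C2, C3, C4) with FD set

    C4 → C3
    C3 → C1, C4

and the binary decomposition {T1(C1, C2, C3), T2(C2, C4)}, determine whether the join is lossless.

No

Common attributes: T1 ∩ T2 = {C2}.
No dependency enlarges {C2}, so (C2)⁺ = {C2}.
The closure contains neither all of T1 = {C1, C2, C3} nor all of T2 = {C2, C4}, so the common attributes are not a superkey of either fragment. The join is lossy.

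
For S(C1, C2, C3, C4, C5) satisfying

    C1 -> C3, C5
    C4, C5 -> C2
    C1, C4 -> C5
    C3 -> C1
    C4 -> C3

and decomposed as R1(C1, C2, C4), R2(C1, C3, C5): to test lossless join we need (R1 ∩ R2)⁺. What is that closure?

R1 ∩ R2 = {C1}.
C1 → C3, C5 applies, adding C3, C5
Closure: {C1, C3, C5}.

C1, C3, C5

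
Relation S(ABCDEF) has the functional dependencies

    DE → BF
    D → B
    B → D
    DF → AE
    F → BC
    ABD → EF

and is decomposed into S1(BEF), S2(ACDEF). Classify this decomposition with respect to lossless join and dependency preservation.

Lossless test: (EF)⁺ = {ABCDEF}, which contains all of one fragment — lossless.
Dependency preservation: the restricted closure of {D} across the fragments never reaches {B}, so D → B cannot be enforced without a join — not preserved.

lossless but not dependency-preserving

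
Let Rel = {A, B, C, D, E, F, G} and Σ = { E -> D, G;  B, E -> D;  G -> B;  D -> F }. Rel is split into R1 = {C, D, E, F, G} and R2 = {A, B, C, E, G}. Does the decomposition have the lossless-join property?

Common attributes: R1 ∩ R2 = {C, E, G}.
Closure of {C, E, G}: E → D, G applies, adding D; G → B applies, adding B; D → F applies, adding F. So (C, E, G)⁺ = {B, C, D, E, F, G}.
This closure contains every attribute of R1, so R1 ∩ R2 → R1. The join is lossless.

Yes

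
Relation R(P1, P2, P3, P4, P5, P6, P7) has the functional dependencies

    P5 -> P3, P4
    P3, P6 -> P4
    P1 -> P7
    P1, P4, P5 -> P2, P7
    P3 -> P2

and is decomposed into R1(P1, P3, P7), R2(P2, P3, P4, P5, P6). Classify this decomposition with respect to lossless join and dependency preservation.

lossy but dependency-preserving

Lossless test: (P3)⁺ = {P2, P3}, which is a superkey of neither fragment — lossy.
Dependency preservation: P1, P4, P5 → P2, P7 is not contained in any single fragment, but the restricted closure of its left-hand side across the fragments still reaches the right-hand side; the remaining FDs each lie inside some fragment. All dependencies are preserved.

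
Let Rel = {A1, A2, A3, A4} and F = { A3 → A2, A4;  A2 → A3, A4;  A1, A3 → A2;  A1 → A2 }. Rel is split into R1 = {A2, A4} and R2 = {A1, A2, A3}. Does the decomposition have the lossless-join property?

Common attributes: R1 ∩ R2 = {A2}.
Closure of {A2}: A2 → A3, A4 applies, adding A3, A4. So (A2)⁺ = {A2, A3, A4}.
This closure contains every attribute of R1, so R1 ∩ R2 → R1. The join is lossless.

Yes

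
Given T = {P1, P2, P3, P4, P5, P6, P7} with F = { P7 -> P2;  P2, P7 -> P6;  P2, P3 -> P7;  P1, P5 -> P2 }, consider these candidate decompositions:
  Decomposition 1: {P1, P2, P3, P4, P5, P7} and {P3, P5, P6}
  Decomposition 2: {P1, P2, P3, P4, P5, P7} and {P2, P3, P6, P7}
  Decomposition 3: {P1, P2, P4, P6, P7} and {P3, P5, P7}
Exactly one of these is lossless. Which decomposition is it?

Decomposition 2

Decomposition 1: common = {P3, P5}, closure = {P3, P5} → lossy.
Decomposition 2: common = {P2, P3, P7}, closure = {P2, P3, P6, P7} → lossless.
Decomposition 3: common = {P7}, closure = {P2, P6, P7} → lossy.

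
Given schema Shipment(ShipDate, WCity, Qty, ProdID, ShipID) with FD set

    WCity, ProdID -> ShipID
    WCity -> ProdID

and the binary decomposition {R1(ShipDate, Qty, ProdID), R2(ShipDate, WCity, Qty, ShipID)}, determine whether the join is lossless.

No

Common attributes: R1 ∩ R2 = {ShipDate, Qty}.
No dependency enlarges {ShipDate, Qty}, so (ShipDate, Qty)⁺ = {ShipDate, Qty}.
The closure contains neither all of R1 = {ShipDate, Qty, ProdID} nor all of R2 = {ShipDate, WCity, Qty, ShipID}, so the common attributes are not a superkey of either fragment. The join is lossy.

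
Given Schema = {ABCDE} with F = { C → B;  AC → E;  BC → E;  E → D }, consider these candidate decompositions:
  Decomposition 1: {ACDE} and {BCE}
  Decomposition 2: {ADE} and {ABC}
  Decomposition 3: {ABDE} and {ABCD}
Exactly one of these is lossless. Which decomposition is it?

Decomposition 1

Decomposition 1: common = {CE}, closure = {BCDE} → lossless.
Decomposition 2: common = {A}, closure = {A} → lossy.
Decomposition 3: common = {ABD}, closure = {ABD} → lossy.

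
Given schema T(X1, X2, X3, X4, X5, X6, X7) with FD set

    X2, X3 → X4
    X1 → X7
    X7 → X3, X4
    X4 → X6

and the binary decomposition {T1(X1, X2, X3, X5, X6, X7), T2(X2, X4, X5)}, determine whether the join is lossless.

No

Common attributes: T1 ∩ T2 = {X2, X5}.
No dependency enlarges {X2, X5}, so (X2, X5)⁺ = {X2, X5}.
The closure contains neither all of T1 = {X1, X2, X3, X5, X6, X7} nor all of T2 = {X2, X4, X5}, so the common attributes are not a superkey of either fragment. The join is lossy.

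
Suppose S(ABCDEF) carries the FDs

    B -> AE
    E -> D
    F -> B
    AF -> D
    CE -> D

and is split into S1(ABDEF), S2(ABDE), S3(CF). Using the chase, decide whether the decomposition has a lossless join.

Yes

Chase test. Columns are ABCDEF; row i has aⱼ where attribute j ∈ Si, else bᵢⱼ.
Initial tableau (one row per fragment):
  row 1: a1 a2 b13 a4 a5 a6
  row 2: a1 a2 b23 a4 a5 b26
  row 3: b31 b32 a3 b34 b35 a6
Rows 1 and 3 agree on F; apply F→B and equate their B entries.
Rows 1 and 3 agree on B; apply B→AE and equate their AE entries.
Rows 1 and 3 agree on E; apply E→D and equate their D entries.
Row 3 is now all distinguished symbols — the join is lossless.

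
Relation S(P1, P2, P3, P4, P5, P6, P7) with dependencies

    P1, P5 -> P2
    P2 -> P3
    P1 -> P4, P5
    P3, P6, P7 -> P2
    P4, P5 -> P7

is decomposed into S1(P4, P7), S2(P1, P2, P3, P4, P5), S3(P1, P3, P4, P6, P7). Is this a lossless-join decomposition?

Yes

Chase test. Columns are P1, P2, P3, P4, P5, P6, P7; row i has aⱼ where attribute j ∈ Si, else bᵢⱼ.
Initial tableau (one row per fragment):
  row 1: b11 b12 b13 a4 b15 b16 a7
  row 2: a1 a2 a3 a4 a5 b26 b27
  row 3: a1 b32 a3 a4 b35 a6 a7
Rows 2 and 3 agree on P1; apply P1→P4, P5 and equate their P4, P5 entries.
Rows 2 and 3 agree on P4, P5; apply P4, P5→P7 and equate their P7 entries.
Rows 2 and 3 agree on P1, P5; apply P1, P5→P2 and equate their P2 entries.
Row 3 is now all distinguished symbols — the join is lossless.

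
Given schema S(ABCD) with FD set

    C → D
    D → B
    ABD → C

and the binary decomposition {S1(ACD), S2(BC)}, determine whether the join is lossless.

Yes

Common attributes: S1 ∩ S2 = {C}.
Closure of {C}: C → D applies, adding D; D → B applies, adding B. So (C)⁺ = {BCD}.
This closure contains every attribute of S2, so S1 ∩ S2 → S2. The join is lossless.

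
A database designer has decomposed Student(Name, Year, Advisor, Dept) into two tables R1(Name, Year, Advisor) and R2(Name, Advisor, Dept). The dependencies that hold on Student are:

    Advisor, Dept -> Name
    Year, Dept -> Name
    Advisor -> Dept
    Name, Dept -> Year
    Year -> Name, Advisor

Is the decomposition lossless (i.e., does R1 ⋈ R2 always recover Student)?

Yes

Common attributes: R1 ∩ R2 = {Name, Advisor}.
Closure of {Name, Advisor}: Advisor → Dept applies, adding Dept; Name, Dept → Year applies, adding Year. So (Name, Advisor)⁺ = {Name, Year, Advisor, Dept}.
This closure contains every attribute of R1, so R1 ∩ R2 → R1. The join is lossless.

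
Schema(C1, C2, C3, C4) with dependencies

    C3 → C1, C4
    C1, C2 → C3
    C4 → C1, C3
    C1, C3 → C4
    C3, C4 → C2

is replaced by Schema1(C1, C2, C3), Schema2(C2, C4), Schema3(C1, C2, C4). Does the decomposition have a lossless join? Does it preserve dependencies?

Lossless test (chase): Rows 1 and 3 agree on C1, C2; apply C1, C2→C3 and equate their C3 entries. Rows 2 and 3 agree on C4; apply C4→C1, C3 and equate their C1, C3 entries. Rows 1 and 2 agree on C1, C3; apply C1, C3→C4 and equate their C4 entries. Row 1 is now all distinguished symbols — the join is lossless.
Dependency preservation: C3 → C1, C4; C4 → C1, C3; C1, C3 → C4; C3, C4 → C2 are not contained in any single fragment, but the restricted closure of each left-hand side across the fragments still reaches the right-hand side; the remaining FDs each lie inside some fragment. All dependencies are preserved.

lossless and dependency-preserving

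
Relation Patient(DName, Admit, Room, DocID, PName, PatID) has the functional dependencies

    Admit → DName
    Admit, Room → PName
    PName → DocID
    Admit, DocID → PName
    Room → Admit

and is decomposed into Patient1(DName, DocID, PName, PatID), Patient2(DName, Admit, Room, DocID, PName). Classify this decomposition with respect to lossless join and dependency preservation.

lossy but dependency-preserving

Lossless test: (DName, DocID, PName)⁺ = {DName, DocID, PName}, which is a superkey of neither fragment — lossy.
Dependency preservation: every FD's attributes lie within a single fragment, so each can be enforced locally — preserved.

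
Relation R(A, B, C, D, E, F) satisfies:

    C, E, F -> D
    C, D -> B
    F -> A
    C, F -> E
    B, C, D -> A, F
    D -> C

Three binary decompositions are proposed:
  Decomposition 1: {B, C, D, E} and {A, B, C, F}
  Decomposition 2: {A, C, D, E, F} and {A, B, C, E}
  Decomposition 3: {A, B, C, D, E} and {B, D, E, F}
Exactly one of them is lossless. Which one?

Decomposition 3

Decomposition 1: common = {B, C}, closure = {B, C} → lossy.
Decomposition 2: common = {A, C, E}, closure = {A, C, E} → lossy.
Decomposition 3: common = {B, D, E}, closure = {A, B, C, D, E, F} → lossless.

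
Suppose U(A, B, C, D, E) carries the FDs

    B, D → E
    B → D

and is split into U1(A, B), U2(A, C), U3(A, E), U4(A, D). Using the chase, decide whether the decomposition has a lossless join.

No

Chase test. Columns are A, B, C, D, E; row i has aⱼ where attribute j ∈ Ui, else bᵢⱼ.
Initial tableau (one row per fragment):
  row 1: a1 a2 b13 b14 b15
  row 2: a1 b22 a3 b24 b25
  row 3: a1 b32 b33 b34 a5
  row 4: a1 b42 b43 a4 b45
No row becomes fully distinguished — the join is lossy.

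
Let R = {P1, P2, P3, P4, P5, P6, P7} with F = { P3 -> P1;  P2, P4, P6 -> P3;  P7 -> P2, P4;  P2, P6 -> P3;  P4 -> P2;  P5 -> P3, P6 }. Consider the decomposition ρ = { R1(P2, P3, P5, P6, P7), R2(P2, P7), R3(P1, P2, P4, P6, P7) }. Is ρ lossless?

Chase test. Columns are P1, P2, P3, P4, P5, P6, P7; row i has aⱼ where attribute j ∈ Ri, else bᵢⱼ.
Initial tableau (one row per fragment):
  row 1: b11 a2 a3 b14 a5 a6 a7
  row 2: b21 a2 b23 b24 b25 b26 a7
  row 3: a1 a2 b33 a4 b35 a6 a7
Rows 1 and 2 agree on P7; apply P7→P2, P4 and equate their P2, P4 entries.
Rows 1 and 3 agree on P7; apply P7→P2, P4 and equate their P2, P4 entries.
Rows 1 and 3 agree on P2, P6; apply P2, P6→P3 and equate their P3 entries.
Rows 1 and 3 agree on P3; apply P3→P1 and equate their P1 entries.
Row 1 is now all distinguished symbols — the join is lossless.

Yes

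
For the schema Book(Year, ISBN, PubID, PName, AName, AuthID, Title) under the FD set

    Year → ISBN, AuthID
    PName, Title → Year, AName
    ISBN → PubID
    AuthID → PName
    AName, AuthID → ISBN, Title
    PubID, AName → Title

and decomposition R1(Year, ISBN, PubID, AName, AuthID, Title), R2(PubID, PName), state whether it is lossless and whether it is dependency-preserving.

lossy and not dependency-preserving

Lossless test: (PubID)⁺ = {PubID}, which is a superkey of neither fragment — lossy.
Dependency preservation: the restricted closure of {PName, Title} across the fragments never reaches {Year, AName}, so PName, Title → Year, AName cannot be enforced without a join — not preserved.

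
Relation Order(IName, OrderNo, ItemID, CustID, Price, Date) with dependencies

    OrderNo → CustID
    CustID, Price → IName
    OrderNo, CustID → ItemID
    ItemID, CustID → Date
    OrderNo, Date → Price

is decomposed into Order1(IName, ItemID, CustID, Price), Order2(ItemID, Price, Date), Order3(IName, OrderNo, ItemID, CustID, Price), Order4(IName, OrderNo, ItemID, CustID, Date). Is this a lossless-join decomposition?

Yes

Chase test. Columns are IName, OrderNo, ItemID, CustID, Price, Date; row i has aⱼ where attribute j ∈ Orderi, else bᵢⱼ.
Initial tableau (one row per fragment):
  row 1: a1 b12 a3 a4 a5 b16
  row 2: b21 b22 a3 b24 a5 a6
  row 3: a1 a2 a3 a4 a5 b36
  row 4: a1 a2 a3 a4 b45 a6
Rows 1 and 3 agree on ItemID, CustID; apply ItemID, CustID→Date and equate their Date entries.
Rows 1 and 4 agree on ItemID, CustID; apply ItemID, CustID→Date and equate their Date entries.
Rows 3 and 4 agree on OrderNo, Date; apply OrderNo, Date→Price and equate their Price entries.
Row 3 is now all distinguished symbols — the join is lossless.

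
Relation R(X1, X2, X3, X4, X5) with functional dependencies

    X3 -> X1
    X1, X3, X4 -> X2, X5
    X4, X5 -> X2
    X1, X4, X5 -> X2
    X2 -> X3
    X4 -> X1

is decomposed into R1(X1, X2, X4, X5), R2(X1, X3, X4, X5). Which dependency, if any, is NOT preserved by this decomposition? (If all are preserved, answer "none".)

Check X2 → X3: no single fragment contains all of {X2, X3}, and the restricted closure of {X2} across the fragments never reaches {X3}.
X3 → X1 is preserved.
X1, X3, X4 → X2, X5 is preserved.
X4, X5 → X2 is preserved.
X1, X4, X5 → X2 is preserved.
X4 → X1 is preserved.

X2 -> X3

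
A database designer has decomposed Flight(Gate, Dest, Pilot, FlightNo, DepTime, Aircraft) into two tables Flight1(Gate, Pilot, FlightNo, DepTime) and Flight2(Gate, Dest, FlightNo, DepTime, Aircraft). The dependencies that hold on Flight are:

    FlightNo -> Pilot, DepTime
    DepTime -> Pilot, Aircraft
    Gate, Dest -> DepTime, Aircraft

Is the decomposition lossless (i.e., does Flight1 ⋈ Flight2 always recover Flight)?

Common attributes: Flight1 ∩ Flight2 = {Gate, FlightNo, DepTime}.
Closure of {Gate, FlightNo, DepTime}: FlightNo → Pilot, DepTime applies, adding Pilot; DepTime → Pilot, Aircraft applies, adding Aircraft. So (Gate, FlightNo, DepTime)⁺ = {Gate, Pilot, FlightNo, DepTime, Aircraft}.
This closure contains every attribute of Flight1, so Flight1 ∩ Flight2 → Flight1. The join is lossless.

Yes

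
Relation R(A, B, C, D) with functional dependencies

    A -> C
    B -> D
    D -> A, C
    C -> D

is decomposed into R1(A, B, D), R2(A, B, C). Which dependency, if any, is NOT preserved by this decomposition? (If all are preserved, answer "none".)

none

A → C lies within R2.
B → D lies within R1.
D → A, C: restricted closure across fragments reaches A, C.
C → D: restricted closure across fragments reaches D.
Every dependency is enforceable on the fragments, so the decomposition is dependency-preserving.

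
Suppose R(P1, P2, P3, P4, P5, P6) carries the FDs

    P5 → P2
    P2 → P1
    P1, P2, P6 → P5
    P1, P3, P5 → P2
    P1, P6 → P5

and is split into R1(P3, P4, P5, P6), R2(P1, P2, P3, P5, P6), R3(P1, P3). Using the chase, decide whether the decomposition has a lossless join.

Chase test. Columns are P1, P2, P3, P4, P5, P6; row i has aⱼ where attribute j ∈ Ri, else bᵢⱼ.
Initial tableau (one row per fragment):
  row 1: b11 b12 a3 a4 a5 a6
  row 2: a1 a2 a3 b24 a5 a6
  row 3: a1 b32 a3 b34 b35 b36
Rows 1 and 2 agree on P5; apply P5→P2 and equate their P2 entries.
Rows 1 and 2 agree on P2; apply P2→P1 and equate their P1 entries.
Row 1 is now all distinguished symbols — the join is lossless.

Yes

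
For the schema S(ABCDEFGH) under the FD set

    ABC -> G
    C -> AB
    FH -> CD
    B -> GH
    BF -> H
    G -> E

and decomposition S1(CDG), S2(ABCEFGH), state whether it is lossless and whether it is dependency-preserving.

lossy and not dependency-preserving

Lossless test: (CG)⁺ = {ABCEGH}, which is a superkey of neither fragment — lossy.
Dependency preservation: the restricted closure of {FH} across the fragments never reaches {CD}, so FH → CD cannot be enforced without a join — not preserved.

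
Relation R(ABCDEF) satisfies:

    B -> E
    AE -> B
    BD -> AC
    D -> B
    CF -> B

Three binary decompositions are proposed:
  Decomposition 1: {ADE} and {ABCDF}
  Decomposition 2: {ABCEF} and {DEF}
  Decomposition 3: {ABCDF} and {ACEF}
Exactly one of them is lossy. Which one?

Decomposition 1: common = {AD}, closure = {ABCDE} → lossless.
Decomposition 2: common = {EF}, closure = {EF} → lossy.
Decomposition 3: common = {ACF}, closure = {ABCEF} → lossless.

Decomposition 2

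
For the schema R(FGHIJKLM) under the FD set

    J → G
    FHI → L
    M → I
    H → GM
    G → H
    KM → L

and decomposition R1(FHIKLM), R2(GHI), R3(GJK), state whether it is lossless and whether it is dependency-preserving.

Lossless test (chase): Rows 1 and 2 agree on H; apply H→GM and equate their GM entries. Rows 1 and 3 agree on G; apply G→H and equate their H entries. Rows 1 and 3 agree on H; apply H→GM and equate their GM entries. Rows 1 and 3 agree on KM; apply KM→L and equate their L entries. Rows 1 and 3 agree on M; apply M→I and equate their I entries. No row becomes fully distinguished — the join is lossy.
Dependency preservation: H → GM is not contained in any single fragment, but the restricted closure of its left-hand side across the fragments still reaches the right-hand side; the remaining FDs each lie inside some fragment. All dependencies are preserved.

lossy but dependency-preserving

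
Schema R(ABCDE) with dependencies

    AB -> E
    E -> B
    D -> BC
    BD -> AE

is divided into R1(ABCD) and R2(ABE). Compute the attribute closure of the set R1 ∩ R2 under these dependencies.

R1 ∩ R2 = {AB}.
AB → E applies, adding E
Closure: {ABE}.

ABE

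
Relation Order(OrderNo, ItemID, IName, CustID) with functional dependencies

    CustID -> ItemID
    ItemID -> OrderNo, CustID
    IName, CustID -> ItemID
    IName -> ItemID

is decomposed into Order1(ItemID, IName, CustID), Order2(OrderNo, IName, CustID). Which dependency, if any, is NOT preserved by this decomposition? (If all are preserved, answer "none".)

CustID → ItemID lies within Order1.
ItemID → OrderNo, CustID: restricted closure across fragments reaches OrderNo, CustID.
IName, CustID → ItemID lies within Order1.
IName → ItemID lies within Order1.
Every dependency is enforceable on the fragments, so the decomposition is dependency-preserving.

none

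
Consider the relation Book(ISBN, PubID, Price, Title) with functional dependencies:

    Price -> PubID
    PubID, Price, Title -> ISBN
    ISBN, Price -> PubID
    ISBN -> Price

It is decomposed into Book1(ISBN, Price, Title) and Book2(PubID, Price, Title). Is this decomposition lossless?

Yes

Common attributes: Book1 ∩ Book2 = {Price, Title}.
Closure of {Price, Title}: Price → PubID applies, adding PubID; PubID, Price, Title → ISBN applies, adding ISBN. So (Price, Title)⁺ = {ISBN, PubID, Price, Title}.
This closure contains every attribute of Book1, so Book1 ∩ Book2 → Book1. The join is lossless.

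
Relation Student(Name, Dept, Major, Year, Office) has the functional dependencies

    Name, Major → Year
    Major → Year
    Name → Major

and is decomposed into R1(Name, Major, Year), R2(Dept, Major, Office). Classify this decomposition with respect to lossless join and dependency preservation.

lossy but dependency-preserving

Lossless test: (Major)⁺ = {Major, Year}, which is a superkey of neither fragment — lossy.
Dependency preservation: every FD's attributes lie within a single fragment, so each can be enforced locally — preserved.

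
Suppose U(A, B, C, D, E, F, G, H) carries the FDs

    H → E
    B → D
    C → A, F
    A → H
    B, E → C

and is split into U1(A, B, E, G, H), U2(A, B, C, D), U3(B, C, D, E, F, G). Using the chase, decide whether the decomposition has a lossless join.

Yes

Chase test. Columns are A, B, C, D, E, F, G, H; row i has aⱼ where attribute j ∈ Ui, else bᵢⱼ.
Initial tableau (one row per fragment):
  row 1: a1 a2 b13 b14 a5 b16 a7 a8
  row 2: a1 a2 a3 a4 b25 b26 b27 b28
  row 3: b31 a2 a3 a4 a5 a6 a7 b38
Rows 1 and 2 agree on B; apply B→D and equate their D entries.
Rows 2 and 3 agree on C; apply C→A, F and equate their A, F entries.
Rows 1 and 2 agree on A; apply A→H and equate their H entries.
Rows 1 and 3 agree on A; apply A→H and equate their H entries.
Rows 1 and 3 agree on B, E; apply B, E→C and equate their C entries.
Rows 1 and 2 agree on H; apply H→E and equate their E entries.
Rows 1 and 2 agree on C; apply C→A, F and equate their A, F entries.
Row 1 is now all distinguished symbols — the join is lossless.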